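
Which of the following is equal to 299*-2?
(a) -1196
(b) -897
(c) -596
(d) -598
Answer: d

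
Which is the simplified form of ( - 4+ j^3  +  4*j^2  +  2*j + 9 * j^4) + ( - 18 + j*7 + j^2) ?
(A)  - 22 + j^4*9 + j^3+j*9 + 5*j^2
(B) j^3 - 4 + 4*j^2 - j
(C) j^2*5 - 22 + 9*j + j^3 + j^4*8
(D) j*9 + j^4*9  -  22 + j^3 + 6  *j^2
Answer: A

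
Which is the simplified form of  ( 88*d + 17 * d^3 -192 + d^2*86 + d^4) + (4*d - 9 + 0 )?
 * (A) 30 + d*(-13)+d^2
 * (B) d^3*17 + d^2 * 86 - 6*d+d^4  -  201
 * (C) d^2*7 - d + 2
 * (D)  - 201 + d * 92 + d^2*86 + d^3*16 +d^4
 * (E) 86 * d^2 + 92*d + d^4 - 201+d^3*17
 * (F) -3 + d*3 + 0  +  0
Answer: E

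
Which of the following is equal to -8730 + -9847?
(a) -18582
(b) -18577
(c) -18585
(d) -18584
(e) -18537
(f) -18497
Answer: b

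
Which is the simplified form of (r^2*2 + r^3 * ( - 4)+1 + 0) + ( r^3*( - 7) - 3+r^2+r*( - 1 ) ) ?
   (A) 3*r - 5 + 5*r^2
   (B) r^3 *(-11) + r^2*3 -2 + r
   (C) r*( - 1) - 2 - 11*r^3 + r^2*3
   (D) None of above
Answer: C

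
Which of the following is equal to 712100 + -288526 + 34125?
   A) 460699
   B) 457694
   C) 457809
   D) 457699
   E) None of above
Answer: D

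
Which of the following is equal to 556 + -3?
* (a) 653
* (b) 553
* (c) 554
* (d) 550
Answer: b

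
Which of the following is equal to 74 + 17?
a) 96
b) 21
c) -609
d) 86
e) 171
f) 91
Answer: f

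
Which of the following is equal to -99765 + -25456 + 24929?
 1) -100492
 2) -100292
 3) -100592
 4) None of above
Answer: 2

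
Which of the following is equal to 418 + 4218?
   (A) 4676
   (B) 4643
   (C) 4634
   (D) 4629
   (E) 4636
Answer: E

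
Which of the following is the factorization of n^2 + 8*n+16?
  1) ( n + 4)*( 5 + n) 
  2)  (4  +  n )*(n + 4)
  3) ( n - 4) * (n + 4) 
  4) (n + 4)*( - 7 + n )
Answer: 2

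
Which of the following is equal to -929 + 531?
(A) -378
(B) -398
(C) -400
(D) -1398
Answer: B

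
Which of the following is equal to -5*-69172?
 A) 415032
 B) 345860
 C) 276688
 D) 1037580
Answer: B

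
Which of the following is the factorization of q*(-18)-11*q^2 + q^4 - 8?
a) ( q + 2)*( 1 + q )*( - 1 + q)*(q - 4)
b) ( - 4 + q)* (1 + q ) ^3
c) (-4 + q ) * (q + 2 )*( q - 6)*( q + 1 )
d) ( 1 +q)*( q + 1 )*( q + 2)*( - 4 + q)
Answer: d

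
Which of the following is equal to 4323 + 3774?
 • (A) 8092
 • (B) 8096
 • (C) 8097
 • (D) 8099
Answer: C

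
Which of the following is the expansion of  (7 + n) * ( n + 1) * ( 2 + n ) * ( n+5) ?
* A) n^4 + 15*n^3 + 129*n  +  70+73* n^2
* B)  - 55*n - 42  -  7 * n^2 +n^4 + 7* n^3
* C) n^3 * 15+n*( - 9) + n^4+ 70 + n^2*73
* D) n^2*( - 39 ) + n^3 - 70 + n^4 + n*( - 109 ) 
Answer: A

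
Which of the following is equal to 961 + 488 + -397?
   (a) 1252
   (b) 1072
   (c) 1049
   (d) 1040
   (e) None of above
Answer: e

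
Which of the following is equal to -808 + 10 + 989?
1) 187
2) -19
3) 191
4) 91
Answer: 3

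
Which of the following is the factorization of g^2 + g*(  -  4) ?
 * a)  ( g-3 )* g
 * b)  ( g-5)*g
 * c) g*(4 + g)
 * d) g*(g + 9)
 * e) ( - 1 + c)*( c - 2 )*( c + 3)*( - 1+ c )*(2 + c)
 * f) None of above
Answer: f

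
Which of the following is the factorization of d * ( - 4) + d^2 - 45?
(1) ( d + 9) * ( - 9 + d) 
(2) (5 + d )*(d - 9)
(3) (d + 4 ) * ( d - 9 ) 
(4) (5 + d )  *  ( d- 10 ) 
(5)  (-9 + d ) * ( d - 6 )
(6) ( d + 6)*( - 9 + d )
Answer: 2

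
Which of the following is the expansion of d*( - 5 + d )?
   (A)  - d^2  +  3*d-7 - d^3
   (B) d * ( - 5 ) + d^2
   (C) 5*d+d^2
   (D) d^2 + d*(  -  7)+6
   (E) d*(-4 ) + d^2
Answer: B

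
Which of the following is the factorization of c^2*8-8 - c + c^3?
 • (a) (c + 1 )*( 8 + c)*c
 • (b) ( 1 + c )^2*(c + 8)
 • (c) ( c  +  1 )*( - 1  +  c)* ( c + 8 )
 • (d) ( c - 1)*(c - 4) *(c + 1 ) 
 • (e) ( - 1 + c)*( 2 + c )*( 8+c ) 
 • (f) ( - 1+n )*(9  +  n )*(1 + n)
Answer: c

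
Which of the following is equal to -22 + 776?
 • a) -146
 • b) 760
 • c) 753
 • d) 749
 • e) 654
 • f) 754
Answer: f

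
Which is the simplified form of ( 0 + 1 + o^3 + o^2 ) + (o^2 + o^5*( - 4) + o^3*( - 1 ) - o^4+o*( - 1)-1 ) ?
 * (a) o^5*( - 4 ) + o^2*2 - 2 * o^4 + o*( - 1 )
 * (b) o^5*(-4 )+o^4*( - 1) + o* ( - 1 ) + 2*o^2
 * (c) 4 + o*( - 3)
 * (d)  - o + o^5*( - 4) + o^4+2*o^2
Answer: b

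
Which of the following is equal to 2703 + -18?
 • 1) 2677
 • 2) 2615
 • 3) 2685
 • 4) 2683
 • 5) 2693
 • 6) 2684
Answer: 3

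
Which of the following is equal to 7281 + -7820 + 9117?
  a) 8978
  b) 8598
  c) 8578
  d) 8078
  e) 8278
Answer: c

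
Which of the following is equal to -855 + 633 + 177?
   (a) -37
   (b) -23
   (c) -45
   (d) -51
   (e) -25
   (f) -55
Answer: c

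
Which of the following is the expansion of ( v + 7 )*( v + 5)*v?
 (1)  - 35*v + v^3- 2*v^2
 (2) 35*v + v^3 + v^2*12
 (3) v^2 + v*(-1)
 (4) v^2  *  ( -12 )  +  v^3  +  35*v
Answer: 2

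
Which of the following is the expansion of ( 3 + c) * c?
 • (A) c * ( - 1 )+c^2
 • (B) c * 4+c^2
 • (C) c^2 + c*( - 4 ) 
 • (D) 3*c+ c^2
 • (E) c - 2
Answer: D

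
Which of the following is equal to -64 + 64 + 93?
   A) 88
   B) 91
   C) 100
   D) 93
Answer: D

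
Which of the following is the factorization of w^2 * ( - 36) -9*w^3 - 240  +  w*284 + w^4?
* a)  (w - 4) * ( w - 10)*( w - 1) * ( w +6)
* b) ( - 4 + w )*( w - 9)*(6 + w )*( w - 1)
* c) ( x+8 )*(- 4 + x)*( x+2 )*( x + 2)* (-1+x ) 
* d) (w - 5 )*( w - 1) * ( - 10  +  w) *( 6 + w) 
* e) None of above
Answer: a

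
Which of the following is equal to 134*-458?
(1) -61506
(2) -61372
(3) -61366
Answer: 2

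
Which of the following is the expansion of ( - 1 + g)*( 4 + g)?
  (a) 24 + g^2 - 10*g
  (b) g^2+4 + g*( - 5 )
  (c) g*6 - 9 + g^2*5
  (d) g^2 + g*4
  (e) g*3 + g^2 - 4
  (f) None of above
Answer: e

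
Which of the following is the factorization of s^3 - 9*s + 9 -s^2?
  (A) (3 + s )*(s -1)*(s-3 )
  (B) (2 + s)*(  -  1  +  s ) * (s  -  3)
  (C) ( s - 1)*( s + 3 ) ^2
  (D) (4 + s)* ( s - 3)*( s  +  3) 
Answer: A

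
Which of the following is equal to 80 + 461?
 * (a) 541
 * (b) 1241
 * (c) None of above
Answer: a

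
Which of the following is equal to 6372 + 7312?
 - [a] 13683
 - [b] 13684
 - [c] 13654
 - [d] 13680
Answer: b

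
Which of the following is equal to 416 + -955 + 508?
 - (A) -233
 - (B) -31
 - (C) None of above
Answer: B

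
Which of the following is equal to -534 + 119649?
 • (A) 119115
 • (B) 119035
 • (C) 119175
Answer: A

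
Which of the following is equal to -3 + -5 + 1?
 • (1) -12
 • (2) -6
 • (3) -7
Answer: 3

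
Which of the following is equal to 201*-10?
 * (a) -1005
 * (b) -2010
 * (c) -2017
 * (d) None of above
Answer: b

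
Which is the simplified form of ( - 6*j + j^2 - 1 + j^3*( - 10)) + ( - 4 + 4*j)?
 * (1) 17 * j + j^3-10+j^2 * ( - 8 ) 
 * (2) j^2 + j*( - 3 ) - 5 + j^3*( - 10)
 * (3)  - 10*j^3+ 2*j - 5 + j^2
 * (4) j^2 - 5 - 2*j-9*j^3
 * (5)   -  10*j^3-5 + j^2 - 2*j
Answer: 5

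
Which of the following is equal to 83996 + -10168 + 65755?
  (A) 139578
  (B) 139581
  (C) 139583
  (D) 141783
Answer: C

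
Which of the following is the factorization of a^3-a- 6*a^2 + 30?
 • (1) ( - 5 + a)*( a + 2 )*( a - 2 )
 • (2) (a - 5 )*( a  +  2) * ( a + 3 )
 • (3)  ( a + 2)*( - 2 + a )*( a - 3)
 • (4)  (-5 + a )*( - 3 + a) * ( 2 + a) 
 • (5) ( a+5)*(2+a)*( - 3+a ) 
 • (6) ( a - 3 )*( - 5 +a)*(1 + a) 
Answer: 4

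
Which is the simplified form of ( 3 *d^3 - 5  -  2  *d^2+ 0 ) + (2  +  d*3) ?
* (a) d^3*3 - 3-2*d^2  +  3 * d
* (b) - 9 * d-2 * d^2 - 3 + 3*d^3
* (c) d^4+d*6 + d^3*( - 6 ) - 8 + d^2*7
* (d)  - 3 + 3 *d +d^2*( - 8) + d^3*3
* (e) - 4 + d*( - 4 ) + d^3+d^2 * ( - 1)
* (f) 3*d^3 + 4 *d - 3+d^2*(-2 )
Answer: a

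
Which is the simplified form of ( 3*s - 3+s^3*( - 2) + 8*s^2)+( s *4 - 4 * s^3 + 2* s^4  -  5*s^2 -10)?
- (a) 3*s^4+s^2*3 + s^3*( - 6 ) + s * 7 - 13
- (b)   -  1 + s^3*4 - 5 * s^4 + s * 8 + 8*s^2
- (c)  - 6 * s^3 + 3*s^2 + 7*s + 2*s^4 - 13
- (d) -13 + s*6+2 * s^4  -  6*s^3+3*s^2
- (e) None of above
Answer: c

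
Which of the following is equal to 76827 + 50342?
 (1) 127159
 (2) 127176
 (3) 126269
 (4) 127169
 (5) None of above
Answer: 4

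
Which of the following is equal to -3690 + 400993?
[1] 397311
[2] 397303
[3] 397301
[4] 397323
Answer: 2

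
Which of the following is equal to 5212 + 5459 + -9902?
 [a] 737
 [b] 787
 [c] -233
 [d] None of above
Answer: d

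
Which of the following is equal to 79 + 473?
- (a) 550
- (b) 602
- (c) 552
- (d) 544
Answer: c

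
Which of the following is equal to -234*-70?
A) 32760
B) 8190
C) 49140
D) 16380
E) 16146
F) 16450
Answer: D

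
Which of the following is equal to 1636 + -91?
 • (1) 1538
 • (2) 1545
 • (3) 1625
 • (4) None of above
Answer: 2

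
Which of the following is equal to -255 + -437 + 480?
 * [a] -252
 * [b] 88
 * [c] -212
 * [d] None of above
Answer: c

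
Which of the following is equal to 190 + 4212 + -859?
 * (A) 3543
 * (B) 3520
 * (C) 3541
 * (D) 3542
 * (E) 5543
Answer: A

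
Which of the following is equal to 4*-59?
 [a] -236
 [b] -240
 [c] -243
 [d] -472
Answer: a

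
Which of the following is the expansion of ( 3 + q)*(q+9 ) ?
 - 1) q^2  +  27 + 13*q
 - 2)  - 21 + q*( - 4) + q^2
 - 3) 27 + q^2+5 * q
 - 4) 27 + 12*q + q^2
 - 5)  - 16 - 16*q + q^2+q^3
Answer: 4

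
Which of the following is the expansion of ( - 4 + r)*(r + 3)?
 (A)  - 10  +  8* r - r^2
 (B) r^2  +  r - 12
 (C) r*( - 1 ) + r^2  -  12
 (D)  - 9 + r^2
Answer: C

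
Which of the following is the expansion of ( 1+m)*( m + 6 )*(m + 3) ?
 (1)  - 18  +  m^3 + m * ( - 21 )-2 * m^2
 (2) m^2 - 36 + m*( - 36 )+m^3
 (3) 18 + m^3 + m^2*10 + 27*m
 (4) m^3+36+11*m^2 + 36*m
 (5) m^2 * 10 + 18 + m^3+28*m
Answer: 3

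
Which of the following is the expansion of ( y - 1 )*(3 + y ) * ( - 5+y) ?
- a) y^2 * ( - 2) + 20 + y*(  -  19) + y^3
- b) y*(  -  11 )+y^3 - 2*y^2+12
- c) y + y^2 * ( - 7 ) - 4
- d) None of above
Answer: d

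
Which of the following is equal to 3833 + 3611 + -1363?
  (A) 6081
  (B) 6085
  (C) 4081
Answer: A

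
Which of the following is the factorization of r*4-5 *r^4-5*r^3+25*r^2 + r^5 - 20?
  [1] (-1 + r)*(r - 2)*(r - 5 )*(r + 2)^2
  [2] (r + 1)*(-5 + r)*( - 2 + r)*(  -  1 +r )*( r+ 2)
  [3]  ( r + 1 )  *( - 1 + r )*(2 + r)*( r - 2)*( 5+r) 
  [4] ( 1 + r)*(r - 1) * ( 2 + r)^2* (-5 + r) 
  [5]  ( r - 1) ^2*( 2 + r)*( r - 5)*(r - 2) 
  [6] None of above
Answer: 2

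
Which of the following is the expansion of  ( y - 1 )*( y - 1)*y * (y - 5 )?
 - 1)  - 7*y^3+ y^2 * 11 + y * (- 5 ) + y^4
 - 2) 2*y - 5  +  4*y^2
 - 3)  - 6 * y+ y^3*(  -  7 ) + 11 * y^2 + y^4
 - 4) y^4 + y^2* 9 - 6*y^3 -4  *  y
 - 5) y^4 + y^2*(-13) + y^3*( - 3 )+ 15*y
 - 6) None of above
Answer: 1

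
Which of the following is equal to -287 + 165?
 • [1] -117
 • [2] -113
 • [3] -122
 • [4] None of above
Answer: 3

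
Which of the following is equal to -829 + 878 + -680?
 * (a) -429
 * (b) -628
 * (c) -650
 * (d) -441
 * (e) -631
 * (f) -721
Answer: e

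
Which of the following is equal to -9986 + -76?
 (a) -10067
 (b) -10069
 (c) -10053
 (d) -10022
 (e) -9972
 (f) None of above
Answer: f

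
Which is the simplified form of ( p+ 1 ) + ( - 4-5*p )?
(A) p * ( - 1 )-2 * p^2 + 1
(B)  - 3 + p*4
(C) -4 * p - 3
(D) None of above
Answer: C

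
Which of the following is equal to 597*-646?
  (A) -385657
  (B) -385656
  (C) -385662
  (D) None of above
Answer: C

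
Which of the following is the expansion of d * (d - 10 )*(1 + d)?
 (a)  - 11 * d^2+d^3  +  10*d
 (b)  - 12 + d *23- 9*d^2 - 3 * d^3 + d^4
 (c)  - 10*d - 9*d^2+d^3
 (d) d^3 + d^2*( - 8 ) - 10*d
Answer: c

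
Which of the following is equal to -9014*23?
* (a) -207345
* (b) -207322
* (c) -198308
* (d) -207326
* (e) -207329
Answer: b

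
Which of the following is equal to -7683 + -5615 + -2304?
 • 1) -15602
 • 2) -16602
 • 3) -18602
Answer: 1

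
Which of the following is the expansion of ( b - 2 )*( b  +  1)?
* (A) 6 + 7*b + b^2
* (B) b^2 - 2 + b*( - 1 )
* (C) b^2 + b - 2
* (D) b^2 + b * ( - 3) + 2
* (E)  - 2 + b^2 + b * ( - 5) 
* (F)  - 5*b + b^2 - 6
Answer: B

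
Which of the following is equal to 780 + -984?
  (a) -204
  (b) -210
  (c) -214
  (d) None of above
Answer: a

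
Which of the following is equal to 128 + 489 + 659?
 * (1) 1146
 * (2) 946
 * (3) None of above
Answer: 3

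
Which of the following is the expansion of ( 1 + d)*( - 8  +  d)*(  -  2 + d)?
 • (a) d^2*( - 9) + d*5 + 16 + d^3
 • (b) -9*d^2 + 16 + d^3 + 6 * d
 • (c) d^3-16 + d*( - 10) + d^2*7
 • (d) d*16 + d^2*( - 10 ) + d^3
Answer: b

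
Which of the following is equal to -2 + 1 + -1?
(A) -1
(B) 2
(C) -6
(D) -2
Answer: D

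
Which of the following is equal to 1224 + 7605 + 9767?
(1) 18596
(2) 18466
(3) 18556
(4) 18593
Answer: 1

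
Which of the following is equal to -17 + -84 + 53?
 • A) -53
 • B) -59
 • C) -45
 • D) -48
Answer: D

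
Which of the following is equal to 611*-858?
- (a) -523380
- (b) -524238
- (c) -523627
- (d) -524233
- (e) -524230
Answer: b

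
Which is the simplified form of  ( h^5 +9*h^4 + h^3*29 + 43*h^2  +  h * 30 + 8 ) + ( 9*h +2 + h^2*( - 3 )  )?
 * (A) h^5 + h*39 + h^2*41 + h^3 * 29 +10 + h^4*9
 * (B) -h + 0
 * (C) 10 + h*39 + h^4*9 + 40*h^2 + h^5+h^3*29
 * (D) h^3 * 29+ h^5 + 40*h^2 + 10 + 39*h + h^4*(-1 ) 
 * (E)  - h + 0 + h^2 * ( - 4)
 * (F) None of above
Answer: C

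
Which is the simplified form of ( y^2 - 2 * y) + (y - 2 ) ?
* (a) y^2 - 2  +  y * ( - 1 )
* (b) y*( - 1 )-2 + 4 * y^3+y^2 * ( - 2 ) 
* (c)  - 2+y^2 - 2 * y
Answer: a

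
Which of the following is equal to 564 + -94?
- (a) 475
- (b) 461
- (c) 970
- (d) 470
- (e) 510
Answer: d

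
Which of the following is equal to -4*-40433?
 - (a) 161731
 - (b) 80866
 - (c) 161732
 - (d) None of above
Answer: c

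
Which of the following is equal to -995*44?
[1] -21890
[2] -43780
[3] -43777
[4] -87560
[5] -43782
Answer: 2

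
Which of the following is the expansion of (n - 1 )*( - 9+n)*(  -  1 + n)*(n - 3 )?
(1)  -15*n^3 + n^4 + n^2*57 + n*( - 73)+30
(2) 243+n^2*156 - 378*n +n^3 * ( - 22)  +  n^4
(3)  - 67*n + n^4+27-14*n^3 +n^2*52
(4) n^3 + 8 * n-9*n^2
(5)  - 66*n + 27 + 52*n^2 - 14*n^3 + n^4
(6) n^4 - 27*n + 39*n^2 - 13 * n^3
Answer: 5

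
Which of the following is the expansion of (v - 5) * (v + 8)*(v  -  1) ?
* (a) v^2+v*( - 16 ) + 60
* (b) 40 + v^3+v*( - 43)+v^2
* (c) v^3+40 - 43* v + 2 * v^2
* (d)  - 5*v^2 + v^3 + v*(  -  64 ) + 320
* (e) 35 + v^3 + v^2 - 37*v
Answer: c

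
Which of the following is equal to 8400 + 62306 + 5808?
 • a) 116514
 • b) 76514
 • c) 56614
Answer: b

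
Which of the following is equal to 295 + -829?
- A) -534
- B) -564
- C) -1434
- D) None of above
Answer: A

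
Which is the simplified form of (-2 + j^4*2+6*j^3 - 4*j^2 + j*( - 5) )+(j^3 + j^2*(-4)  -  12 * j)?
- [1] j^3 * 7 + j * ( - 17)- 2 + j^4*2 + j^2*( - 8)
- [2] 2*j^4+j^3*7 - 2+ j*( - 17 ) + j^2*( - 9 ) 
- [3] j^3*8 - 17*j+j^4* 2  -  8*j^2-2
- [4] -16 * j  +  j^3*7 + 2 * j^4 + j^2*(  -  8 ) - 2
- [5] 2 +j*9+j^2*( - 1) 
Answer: 1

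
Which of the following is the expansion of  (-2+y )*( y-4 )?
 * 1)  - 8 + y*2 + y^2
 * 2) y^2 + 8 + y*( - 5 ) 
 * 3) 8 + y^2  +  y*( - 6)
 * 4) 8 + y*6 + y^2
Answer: 3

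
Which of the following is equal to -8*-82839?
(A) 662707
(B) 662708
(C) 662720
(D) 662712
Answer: D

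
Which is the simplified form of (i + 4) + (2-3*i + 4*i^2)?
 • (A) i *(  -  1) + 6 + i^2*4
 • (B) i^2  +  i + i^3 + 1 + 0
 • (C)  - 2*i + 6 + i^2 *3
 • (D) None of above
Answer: D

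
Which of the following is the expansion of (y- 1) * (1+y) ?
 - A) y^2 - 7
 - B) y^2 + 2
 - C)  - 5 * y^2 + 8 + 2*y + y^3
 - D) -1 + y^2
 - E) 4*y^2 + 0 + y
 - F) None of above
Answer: D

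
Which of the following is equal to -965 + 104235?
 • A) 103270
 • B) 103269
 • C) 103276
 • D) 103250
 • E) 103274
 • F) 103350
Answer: A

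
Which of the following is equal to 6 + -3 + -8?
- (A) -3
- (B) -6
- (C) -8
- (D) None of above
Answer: D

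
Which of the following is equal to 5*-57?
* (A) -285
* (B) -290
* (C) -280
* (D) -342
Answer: A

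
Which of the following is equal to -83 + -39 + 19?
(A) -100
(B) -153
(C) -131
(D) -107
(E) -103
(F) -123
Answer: E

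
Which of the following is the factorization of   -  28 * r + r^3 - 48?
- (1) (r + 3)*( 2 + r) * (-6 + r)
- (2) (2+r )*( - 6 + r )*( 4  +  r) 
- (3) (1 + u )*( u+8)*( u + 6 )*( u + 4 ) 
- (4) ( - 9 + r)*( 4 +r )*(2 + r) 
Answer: 2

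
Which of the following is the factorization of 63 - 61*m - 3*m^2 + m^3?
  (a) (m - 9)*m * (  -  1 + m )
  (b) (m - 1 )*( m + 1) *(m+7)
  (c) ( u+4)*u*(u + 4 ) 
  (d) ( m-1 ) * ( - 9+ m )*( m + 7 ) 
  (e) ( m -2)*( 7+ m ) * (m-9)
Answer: d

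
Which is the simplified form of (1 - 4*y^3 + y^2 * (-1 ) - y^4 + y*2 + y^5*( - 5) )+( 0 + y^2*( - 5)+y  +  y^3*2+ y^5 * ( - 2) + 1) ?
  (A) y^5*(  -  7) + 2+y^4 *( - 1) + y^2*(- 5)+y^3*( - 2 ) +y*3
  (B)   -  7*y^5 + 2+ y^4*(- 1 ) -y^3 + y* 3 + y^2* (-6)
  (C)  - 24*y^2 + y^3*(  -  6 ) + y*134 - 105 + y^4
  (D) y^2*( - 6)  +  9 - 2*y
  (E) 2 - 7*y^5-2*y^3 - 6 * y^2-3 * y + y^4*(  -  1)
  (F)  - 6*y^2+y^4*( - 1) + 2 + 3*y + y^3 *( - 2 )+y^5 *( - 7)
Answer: F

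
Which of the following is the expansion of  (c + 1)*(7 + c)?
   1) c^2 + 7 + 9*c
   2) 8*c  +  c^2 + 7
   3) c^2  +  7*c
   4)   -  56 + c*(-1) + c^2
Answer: 2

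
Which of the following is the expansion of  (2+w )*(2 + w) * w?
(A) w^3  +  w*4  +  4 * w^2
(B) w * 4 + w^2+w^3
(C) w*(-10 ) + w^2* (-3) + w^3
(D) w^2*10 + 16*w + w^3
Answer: A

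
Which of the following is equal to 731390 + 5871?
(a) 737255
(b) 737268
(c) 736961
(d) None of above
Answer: d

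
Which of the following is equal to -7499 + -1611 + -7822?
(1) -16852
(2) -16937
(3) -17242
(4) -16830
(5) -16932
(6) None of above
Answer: 5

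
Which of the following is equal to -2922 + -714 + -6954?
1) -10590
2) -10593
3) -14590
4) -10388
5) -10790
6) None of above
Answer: 1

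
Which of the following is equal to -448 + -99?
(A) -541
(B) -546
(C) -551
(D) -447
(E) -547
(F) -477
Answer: E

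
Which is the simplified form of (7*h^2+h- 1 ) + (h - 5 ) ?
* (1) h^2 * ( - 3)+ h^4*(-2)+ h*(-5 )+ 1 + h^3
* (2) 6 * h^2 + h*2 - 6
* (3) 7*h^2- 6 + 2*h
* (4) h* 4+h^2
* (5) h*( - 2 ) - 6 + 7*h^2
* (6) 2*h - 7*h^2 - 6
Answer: 3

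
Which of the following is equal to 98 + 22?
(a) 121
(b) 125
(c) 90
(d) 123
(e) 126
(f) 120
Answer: f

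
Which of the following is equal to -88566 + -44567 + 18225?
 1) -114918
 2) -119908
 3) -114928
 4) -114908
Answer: 4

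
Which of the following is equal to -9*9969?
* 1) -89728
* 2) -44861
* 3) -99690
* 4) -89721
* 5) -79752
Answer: 4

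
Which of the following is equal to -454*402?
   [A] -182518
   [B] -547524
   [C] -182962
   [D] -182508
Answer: D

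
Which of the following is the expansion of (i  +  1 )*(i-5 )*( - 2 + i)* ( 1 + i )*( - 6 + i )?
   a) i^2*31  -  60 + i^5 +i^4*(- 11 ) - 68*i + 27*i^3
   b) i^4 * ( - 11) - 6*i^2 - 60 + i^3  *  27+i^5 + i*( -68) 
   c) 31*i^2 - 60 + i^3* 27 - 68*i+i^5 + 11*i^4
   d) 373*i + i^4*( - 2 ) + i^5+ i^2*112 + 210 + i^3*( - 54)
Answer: a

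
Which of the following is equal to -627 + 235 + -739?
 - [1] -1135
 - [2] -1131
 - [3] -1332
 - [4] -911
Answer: 2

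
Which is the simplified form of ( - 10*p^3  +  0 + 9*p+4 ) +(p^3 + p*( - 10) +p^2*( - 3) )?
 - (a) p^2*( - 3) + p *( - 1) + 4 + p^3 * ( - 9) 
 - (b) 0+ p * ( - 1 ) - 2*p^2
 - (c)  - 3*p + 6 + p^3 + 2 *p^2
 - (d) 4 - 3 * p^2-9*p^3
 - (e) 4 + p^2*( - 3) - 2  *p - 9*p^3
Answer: a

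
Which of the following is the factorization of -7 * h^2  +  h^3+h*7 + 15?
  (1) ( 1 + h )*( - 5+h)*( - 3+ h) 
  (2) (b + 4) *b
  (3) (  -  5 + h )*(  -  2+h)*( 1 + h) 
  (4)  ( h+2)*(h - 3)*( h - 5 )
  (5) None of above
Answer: 1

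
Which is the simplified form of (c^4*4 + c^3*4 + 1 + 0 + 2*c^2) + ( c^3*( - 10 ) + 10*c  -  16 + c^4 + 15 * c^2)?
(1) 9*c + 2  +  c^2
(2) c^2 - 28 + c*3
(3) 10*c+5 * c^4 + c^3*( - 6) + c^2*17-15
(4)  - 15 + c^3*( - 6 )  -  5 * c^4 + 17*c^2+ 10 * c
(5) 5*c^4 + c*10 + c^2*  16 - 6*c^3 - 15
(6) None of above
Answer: 3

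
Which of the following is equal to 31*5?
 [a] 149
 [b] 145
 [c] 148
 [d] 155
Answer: d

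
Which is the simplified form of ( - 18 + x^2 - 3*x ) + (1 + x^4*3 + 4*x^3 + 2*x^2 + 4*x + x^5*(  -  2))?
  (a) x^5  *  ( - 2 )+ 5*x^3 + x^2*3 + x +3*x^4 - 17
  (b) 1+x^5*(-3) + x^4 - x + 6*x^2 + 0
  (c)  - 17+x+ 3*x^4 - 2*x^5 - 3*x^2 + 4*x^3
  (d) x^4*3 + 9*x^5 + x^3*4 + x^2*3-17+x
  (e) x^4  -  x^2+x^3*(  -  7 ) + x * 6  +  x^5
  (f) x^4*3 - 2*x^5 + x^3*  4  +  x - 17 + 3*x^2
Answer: f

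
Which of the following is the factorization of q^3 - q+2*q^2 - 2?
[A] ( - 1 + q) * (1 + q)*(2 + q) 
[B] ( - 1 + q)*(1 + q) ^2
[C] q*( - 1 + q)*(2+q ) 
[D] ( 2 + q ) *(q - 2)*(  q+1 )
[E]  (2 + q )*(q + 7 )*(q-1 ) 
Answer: A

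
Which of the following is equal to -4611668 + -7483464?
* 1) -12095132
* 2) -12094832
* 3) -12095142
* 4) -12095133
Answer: 1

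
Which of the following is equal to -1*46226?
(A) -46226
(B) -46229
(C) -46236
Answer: A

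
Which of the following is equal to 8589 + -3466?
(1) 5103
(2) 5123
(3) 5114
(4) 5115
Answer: 2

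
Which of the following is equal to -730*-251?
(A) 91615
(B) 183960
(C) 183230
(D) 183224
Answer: C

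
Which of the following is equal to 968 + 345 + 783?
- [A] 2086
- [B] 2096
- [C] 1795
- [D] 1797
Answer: B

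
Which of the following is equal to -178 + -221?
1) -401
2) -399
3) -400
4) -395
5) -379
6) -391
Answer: 2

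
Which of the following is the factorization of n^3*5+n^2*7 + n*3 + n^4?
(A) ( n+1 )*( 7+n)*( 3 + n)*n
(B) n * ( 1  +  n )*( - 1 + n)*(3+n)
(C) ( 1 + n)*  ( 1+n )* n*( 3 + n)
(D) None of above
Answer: C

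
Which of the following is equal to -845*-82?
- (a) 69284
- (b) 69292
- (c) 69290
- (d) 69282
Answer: c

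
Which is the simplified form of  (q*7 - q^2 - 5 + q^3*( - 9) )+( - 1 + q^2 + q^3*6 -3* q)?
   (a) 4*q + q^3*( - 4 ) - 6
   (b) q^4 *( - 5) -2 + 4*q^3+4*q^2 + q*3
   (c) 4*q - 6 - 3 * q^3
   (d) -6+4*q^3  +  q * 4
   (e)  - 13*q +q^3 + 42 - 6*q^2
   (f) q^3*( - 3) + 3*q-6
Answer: c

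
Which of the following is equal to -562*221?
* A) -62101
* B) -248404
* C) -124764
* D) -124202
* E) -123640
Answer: D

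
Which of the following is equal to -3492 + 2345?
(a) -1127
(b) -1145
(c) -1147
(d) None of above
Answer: c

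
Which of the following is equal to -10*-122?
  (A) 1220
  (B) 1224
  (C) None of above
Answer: A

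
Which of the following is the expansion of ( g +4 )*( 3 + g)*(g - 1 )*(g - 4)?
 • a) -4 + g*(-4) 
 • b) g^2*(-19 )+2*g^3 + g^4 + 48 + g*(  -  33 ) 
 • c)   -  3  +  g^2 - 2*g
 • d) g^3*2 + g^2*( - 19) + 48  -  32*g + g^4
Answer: d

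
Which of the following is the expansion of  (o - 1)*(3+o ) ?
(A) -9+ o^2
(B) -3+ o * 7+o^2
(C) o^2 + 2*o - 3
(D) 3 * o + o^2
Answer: C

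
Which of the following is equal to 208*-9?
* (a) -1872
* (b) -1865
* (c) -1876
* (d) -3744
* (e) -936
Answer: a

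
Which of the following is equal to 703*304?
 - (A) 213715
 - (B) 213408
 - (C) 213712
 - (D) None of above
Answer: C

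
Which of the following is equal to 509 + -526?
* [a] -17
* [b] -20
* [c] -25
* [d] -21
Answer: a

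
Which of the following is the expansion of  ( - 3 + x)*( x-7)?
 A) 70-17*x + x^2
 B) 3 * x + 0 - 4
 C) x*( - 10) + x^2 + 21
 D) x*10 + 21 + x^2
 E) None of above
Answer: C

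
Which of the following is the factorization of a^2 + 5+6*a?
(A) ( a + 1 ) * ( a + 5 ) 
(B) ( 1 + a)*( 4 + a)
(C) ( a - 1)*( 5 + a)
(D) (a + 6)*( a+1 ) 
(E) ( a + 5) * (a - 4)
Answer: A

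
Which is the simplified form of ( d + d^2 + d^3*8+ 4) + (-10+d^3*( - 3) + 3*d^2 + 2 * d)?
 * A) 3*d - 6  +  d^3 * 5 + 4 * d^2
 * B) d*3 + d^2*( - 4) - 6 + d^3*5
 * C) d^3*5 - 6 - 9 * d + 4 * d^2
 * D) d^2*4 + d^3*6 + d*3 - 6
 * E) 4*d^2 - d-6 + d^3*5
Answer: A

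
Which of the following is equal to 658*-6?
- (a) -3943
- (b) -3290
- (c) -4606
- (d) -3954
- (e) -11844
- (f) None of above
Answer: f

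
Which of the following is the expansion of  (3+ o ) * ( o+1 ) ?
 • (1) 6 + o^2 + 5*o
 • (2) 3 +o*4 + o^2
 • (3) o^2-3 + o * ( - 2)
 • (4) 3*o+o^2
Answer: 2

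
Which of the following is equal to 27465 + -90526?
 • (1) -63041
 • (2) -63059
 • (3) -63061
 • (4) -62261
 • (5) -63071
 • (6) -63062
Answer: 3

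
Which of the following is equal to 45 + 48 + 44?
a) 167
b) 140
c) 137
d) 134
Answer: c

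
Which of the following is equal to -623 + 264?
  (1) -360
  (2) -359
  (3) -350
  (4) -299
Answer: 2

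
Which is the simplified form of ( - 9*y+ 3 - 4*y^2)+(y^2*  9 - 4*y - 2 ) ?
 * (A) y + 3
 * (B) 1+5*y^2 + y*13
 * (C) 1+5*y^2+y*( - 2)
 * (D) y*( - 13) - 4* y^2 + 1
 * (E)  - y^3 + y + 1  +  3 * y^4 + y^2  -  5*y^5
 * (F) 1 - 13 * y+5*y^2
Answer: F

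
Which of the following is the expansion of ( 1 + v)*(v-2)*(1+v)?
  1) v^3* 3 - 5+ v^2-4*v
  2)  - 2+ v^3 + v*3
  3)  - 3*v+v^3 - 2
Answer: 3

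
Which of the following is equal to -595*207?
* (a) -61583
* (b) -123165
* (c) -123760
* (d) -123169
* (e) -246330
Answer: b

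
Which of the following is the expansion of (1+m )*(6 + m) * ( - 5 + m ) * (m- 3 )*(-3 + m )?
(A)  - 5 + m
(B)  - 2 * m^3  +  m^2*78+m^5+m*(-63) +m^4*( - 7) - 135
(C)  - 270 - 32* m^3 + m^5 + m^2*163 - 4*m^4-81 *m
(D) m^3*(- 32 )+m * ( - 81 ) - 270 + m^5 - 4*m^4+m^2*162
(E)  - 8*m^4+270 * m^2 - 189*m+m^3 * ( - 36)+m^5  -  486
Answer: D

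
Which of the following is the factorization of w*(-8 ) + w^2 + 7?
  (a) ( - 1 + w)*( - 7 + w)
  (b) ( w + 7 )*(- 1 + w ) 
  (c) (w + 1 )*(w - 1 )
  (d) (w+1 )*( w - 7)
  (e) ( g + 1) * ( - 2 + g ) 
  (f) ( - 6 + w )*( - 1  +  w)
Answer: a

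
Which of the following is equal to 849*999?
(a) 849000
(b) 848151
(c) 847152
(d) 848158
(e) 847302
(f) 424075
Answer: b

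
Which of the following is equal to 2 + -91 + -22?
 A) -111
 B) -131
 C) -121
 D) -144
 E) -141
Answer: A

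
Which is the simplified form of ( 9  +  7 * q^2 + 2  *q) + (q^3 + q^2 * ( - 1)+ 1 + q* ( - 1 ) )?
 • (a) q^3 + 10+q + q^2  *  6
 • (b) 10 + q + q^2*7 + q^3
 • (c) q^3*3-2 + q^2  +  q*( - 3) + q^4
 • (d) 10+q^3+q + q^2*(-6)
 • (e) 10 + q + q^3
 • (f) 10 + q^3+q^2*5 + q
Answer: a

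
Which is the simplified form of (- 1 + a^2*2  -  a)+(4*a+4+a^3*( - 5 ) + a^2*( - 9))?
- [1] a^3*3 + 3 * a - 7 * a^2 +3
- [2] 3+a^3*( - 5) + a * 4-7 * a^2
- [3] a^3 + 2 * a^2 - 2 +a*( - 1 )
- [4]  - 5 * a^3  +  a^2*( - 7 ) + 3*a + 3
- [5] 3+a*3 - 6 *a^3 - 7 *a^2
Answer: 4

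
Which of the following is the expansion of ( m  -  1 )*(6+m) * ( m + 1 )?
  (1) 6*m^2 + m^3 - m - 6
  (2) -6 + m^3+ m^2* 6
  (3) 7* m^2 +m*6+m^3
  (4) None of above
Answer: 1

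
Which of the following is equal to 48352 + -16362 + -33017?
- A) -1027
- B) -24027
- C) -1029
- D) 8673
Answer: A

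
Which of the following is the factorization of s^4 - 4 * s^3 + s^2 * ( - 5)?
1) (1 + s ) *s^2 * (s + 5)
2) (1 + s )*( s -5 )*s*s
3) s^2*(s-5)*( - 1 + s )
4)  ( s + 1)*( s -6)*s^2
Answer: 2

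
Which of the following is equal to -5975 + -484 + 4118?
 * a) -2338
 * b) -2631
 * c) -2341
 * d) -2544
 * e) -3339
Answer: c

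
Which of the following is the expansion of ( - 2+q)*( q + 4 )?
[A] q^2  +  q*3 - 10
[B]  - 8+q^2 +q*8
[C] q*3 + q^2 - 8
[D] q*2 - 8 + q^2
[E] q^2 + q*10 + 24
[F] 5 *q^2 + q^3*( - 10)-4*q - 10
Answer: D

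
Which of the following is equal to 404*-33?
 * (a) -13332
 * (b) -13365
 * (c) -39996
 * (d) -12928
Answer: a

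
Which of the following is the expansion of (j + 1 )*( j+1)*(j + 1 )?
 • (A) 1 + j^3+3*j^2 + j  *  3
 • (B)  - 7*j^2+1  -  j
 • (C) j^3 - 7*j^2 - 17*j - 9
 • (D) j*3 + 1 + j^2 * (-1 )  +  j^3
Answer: A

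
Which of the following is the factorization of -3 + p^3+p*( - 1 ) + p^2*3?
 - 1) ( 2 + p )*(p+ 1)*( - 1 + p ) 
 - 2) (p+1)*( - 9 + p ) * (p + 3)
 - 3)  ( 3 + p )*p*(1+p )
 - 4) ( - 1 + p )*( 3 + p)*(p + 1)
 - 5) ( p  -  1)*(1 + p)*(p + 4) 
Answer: 4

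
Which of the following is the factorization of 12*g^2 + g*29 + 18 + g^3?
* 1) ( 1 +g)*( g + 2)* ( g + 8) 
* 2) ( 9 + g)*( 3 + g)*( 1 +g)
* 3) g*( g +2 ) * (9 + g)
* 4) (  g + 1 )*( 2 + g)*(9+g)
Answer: 4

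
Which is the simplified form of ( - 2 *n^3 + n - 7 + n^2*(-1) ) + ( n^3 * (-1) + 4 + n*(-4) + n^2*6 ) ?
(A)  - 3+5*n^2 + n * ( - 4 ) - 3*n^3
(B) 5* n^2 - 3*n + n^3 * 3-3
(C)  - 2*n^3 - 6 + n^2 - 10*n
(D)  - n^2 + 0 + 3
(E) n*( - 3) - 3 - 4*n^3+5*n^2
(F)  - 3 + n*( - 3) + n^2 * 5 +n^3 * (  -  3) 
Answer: F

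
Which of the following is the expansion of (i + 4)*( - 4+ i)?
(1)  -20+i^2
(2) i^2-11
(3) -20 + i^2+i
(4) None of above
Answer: 4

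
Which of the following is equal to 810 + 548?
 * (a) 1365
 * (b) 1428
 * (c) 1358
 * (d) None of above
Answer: c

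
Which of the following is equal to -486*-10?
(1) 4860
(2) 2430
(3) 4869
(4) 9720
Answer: 1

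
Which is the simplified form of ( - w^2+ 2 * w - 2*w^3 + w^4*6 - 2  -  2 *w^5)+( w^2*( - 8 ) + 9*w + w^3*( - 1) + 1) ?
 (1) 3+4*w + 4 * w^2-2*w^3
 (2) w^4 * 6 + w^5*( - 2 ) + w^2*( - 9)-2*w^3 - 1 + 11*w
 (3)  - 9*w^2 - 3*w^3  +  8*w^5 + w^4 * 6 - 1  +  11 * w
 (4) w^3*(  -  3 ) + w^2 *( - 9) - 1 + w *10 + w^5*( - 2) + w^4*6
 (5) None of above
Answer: 5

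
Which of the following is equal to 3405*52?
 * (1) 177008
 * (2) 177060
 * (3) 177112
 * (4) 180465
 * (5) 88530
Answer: 2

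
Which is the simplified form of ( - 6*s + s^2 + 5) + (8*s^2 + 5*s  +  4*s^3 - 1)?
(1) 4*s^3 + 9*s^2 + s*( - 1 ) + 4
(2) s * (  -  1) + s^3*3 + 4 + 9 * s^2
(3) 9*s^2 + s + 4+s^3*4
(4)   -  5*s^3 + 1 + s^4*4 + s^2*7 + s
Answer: 1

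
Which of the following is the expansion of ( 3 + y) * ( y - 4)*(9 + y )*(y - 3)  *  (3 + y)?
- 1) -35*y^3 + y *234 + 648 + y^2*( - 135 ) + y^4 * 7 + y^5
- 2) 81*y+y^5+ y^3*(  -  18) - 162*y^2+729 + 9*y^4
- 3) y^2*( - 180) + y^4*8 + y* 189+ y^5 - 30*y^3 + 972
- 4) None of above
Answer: 3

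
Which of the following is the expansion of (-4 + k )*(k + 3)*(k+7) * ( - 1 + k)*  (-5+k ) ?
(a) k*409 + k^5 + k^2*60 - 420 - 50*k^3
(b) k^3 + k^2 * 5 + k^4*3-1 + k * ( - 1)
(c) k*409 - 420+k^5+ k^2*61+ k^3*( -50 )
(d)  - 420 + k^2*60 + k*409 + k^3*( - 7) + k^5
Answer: a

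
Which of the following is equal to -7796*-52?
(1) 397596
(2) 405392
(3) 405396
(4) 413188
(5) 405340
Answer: 2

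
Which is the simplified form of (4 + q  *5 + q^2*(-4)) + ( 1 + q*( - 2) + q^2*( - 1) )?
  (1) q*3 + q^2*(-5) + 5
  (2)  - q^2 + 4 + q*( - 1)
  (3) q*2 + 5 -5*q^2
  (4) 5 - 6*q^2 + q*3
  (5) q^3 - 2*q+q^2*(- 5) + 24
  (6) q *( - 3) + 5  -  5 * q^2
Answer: 1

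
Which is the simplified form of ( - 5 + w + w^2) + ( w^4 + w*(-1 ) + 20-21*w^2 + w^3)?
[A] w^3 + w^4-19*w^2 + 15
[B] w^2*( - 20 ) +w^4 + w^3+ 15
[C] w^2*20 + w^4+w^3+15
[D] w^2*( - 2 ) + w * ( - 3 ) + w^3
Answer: B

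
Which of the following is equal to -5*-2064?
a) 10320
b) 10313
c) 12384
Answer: a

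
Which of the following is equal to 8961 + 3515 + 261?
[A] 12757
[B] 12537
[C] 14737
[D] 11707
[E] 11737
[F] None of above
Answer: F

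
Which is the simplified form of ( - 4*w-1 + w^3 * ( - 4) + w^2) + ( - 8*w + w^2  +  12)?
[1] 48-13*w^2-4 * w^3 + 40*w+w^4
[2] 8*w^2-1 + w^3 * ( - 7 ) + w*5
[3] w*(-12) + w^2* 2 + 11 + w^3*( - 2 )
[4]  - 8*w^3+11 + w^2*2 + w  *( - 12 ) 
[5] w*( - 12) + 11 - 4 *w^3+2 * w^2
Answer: 5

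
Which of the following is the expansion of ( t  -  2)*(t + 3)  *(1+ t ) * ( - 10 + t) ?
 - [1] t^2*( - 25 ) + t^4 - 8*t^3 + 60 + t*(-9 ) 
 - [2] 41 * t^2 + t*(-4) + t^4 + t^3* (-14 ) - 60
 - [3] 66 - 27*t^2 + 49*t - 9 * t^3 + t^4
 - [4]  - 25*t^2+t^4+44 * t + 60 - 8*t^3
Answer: 4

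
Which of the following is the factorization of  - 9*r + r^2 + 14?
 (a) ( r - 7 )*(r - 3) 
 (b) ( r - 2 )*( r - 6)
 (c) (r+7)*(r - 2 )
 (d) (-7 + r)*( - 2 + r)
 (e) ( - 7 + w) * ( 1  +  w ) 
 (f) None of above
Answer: d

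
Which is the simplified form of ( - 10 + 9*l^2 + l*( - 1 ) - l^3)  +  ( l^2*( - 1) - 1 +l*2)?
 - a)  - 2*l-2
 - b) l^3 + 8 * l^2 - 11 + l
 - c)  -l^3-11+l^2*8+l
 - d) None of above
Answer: c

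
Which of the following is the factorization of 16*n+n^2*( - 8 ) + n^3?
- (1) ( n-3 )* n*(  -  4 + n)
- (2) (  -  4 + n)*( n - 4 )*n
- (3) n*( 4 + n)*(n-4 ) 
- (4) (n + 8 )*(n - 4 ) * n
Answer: 2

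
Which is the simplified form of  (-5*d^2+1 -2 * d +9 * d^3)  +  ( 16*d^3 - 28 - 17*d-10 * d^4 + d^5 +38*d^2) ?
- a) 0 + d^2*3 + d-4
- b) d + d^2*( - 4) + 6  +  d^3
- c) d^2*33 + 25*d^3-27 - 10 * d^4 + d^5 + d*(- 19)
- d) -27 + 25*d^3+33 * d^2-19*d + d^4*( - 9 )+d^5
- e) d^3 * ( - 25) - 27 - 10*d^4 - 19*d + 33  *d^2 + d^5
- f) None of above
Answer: c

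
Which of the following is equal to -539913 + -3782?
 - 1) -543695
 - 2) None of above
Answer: 1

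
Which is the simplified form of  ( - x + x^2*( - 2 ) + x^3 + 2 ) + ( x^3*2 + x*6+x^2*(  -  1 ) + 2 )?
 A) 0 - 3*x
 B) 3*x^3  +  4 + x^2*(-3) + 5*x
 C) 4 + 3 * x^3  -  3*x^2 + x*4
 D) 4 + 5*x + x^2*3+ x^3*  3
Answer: B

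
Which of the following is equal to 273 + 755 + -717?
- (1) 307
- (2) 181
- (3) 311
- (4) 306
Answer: 3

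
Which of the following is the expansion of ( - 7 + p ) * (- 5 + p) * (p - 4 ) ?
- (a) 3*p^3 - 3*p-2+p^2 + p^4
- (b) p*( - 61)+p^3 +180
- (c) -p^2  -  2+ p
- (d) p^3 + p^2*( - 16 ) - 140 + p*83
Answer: d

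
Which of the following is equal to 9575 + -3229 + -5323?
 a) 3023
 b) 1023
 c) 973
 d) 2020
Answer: b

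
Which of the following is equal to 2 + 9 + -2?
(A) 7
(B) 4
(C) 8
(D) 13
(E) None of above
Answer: E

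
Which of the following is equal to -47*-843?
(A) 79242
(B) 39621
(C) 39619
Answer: B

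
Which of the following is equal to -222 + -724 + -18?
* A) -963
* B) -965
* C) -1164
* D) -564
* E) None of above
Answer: E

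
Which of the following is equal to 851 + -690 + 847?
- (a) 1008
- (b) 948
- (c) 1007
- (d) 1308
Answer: a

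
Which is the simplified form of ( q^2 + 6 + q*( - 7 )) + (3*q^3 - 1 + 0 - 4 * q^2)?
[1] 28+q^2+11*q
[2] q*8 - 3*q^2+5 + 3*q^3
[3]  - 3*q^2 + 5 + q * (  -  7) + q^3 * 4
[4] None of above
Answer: 4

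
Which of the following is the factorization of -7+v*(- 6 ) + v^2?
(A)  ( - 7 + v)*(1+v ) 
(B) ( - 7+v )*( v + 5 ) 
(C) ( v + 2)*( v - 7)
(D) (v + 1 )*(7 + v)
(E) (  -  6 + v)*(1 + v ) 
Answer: A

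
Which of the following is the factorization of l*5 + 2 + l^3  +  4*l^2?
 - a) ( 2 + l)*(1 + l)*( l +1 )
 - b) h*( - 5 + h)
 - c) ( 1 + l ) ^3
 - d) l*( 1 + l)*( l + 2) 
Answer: a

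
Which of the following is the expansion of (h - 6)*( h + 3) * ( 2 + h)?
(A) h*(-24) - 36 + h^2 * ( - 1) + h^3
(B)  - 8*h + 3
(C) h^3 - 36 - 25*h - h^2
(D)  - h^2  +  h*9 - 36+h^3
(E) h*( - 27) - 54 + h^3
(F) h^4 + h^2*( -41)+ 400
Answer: A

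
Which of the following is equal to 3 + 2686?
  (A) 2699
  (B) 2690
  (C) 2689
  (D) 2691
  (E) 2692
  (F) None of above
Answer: C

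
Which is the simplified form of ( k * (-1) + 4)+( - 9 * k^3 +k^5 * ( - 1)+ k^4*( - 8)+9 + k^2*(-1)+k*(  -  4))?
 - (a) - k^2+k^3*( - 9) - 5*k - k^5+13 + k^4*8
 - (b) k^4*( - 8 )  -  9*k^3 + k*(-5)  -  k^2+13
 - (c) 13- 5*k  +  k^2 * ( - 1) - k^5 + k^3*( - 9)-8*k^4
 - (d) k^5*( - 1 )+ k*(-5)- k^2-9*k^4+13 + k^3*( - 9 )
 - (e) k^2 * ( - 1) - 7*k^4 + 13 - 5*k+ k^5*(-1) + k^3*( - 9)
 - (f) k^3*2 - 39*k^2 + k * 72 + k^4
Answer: c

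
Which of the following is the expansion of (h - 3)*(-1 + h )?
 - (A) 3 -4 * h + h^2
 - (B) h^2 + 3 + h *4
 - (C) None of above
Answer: A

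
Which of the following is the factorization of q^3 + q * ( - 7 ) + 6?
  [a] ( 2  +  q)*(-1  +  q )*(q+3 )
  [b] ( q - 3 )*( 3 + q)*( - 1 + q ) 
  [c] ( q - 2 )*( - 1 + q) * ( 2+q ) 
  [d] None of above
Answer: d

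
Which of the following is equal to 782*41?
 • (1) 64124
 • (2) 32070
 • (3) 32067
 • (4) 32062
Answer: 4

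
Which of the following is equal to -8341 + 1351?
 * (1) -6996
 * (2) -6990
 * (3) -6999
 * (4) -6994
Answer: 2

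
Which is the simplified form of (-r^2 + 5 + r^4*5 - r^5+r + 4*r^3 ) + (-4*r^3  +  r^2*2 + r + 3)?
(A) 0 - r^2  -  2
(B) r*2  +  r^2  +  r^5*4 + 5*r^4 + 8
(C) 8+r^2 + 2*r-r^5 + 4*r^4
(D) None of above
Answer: D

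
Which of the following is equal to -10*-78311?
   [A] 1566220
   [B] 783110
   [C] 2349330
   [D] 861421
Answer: B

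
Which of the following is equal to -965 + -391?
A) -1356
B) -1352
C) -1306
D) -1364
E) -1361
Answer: A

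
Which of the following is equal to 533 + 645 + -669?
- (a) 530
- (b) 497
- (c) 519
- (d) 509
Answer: d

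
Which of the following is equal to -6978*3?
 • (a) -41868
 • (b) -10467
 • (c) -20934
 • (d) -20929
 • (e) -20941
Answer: c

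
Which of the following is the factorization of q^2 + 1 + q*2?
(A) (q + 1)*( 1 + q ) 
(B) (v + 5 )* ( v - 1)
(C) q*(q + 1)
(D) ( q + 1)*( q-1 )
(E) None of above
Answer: A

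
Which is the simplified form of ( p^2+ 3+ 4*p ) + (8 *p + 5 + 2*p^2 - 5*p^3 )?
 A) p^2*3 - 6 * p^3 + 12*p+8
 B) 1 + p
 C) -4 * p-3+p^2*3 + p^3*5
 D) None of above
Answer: D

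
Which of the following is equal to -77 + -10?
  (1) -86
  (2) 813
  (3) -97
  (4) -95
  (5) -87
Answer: 5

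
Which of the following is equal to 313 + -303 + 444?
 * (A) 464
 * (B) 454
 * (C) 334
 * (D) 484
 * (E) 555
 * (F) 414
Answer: B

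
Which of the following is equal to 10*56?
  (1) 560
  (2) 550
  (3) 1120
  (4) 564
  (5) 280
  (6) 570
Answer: 1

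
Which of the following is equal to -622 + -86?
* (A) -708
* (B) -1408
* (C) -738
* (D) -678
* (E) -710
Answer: A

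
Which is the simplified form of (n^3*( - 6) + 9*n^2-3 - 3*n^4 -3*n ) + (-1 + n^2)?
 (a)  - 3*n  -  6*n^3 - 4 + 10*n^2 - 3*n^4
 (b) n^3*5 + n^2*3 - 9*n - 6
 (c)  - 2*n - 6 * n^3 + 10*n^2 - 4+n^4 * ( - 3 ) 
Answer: a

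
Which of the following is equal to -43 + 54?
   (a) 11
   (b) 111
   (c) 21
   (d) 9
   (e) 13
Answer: a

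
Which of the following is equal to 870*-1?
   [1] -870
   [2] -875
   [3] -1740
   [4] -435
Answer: 1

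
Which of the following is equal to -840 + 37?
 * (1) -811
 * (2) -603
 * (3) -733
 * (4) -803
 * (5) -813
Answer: 4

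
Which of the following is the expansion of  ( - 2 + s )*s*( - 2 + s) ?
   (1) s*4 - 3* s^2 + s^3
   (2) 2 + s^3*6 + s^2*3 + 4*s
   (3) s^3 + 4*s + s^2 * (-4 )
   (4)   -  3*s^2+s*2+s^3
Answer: 3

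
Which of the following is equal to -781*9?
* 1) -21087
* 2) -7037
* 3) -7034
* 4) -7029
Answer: 4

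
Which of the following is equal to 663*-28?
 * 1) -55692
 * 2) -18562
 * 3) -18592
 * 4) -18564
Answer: 4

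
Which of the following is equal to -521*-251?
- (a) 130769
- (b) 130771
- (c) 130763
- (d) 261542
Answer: b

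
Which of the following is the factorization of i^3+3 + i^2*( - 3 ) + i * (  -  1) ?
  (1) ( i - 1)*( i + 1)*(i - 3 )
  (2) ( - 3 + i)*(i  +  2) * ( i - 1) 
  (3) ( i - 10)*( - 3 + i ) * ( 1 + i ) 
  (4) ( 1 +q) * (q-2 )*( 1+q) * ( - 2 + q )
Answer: 1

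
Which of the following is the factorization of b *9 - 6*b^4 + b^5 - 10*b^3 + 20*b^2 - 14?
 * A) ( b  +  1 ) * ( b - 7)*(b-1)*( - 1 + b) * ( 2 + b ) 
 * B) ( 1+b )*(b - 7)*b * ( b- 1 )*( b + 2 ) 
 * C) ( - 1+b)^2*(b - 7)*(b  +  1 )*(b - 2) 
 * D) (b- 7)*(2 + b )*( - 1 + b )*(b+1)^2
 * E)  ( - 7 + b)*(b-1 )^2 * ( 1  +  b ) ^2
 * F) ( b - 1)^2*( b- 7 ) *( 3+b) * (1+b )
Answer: A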